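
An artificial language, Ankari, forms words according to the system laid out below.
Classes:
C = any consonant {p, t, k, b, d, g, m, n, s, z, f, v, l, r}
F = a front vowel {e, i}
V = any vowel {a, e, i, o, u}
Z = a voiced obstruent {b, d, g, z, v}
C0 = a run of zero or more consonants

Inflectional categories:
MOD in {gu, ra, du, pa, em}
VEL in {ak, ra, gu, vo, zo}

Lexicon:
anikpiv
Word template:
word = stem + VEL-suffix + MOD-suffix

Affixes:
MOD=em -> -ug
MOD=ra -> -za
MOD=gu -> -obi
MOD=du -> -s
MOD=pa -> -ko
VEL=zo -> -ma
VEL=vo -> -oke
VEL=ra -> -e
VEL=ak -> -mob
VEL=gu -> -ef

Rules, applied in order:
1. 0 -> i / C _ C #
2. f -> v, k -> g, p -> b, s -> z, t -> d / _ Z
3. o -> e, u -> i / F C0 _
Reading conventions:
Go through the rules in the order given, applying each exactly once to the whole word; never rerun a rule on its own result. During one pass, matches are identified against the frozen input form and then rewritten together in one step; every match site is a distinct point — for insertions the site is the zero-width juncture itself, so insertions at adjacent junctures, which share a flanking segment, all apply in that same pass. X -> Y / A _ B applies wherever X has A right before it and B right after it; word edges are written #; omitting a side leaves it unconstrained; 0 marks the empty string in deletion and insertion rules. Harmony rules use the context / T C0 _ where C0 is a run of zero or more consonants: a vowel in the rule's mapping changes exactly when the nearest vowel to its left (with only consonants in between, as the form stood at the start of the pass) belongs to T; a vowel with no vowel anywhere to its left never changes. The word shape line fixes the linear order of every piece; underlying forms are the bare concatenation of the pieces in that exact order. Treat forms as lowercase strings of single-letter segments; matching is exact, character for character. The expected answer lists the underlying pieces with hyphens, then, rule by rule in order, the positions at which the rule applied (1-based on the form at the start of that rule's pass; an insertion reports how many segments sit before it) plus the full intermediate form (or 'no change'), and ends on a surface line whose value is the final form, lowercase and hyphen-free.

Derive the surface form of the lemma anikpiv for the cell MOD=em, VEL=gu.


underlying: anikpiv-ef-ug
1. 0 -> i / C _ C #: no change
2. f -> v, k -> g, p -> b, s -> z, t -> d / _ Z: no change
3. o -> e, u -> i / F C0 _: fires at position(s) 10: anikpivefig
surface: anikpivefig


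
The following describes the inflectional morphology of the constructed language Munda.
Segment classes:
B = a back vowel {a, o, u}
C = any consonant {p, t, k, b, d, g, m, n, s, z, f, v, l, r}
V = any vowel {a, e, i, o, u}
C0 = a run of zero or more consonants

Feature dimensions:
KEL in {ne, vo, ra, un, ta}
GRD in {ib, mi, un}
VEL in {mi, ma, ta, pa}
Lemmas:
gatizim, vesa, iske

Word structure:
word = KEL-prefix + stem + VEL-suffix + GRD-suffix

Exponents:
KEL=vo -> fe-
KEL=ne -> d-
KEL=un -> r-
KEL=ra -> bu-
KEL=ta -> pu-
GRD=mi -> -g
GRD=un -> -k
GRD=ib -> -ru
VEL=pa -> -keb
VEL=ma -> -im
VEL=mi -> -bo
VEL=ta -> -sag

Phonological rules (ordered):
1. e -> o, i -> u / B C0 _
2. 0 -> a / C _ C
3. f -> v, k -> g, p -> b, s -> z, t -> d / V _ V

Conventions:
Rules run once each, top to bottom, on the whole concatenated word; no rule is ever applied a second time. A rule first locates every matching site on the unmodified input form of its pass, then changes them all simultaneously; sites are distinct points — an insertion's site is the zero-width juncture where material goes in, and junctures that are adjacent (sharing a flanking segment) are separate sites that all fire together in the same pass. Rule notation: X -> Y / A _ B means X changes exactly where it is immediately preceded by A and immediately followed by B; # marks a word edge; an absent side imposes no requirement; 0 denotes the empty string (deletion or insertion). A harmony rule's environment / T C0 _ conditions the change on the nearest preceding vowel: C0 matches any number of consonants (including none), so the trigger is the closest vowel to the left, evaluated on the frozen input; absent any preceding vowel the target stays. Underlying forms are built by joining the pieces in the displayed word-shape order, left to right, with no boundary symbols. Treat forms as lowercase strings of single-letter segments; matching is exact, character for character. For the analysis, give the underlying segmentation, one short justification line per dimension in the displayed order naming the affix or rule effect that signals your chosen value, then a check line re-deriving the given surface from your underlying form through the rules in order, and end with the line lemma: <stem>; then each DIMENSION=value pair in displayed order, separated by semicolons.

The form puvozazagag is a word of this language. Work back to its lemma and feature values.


underlying: pu-vesa-sag-g
KEL=ta - signalled by the affix pu-
GRD=mi - signalled by the affix -g
VEL=ta - signalled by the affix -sag
check: puvesasagg -> puvosasagg -> puvosasagag -> puvozazagag
lemma: vesa; KEL=ta; GRD=mi; VEL=ta


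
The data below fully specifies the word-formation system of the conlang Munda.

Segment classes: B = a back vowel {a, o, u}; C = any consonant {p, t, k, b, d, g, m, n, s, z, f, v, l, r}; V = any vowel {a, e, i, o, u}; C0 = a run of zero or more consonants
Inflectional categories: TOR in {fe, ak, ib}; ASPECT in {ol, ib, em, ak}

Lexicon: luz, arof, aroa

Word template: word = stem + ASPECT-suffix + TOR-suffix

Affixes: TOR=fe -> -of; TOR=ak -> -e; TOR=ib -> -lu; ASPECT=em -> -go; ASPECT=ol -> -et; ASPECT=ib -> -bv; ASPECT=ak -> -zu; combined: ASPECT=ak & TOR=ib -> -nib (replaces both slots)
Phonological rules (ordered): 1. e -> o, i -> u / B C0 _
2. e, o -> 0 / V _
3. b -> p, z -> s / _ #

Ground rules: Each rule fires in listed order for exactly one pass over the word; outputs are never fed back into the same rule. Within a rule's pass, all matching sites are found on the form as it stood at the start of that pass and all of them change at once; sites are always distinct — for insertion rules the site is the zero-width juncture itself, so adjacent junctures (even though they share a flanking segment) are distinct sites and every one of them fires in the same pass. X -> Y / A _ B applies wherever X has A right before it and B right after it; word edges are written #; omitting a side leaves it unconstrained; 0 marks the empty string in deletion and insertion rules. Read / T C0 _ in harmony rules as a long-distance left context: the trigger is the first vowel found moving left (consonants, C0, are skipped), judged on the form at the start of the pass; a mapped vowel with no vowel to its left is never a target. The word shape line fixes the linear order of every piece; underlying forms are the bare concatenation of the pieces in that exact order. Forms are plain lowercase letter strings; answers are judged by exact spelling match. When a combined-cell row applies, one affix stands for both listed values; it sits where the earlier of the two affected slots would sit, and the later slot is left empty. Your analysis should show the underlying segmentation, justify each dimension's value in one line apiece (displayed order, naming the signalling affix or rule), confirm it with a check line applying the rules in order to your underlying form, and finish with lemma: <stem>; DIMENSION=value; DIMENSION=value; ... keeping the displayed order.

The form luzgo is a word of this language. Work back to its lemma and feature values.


underlying: luz-go-e
TOR=ak - signalled by the affix -e
ASPECT=em - signalled by the affix -go
check: luzgoe -> luzgoo -> luzgo -> luzgo
lemma: luz; TOR=ak; ASPECT=em


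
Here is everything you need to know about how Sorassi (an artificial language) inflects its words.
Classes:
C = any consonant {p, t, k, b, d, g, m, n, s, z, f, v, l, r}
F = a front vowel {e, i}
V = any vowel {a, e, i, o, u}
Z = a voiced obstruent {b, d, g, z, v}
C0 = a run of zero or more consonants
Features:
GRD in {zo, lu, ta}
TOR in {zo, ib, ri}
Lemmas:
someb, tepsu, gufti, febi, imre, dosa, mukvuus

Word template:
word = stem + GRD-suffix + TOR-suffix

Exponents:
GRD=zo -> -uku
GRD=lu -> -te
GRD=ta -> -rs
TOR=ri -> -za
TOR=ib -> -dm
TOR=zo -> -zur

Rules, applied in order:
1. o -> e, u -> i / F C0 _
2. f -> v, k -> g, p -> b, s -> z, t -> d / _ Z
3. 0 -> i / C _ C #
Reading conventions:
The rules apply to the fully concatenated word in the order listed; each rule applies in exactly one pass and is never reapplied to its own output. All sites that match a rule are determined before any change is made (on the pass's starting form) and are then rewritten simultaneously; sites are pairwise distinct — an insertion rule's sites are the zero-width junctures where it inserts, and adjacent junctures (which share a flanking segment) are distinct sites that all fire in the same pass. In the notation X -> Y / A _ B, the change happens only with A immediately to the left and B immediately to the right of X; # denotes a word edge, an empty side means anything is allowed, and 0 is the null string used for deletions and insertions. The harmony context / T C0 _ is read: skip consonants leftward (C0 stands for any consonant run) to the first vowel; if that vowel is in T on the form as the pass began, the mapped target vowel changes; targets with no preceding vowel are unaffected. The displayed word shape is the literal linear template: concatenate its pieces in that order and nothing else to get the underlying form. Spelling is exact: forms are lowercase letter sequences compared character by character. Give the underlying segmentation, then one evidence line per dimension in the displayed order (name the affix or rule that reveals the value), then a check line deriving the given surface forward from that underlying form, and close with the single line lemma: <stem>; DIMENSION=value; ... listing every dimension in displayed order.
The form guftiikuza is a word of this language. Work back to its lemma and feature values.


underlying: gufti-uku-za
GRD=zo - signalled by the affix -uku
TOR=ri - signalled by the affix -za
check: guftiukuza -> guftiikuza -> guftiikuza -> guftiikuza
lemma: gufti; GRD=zo; TOR=ri


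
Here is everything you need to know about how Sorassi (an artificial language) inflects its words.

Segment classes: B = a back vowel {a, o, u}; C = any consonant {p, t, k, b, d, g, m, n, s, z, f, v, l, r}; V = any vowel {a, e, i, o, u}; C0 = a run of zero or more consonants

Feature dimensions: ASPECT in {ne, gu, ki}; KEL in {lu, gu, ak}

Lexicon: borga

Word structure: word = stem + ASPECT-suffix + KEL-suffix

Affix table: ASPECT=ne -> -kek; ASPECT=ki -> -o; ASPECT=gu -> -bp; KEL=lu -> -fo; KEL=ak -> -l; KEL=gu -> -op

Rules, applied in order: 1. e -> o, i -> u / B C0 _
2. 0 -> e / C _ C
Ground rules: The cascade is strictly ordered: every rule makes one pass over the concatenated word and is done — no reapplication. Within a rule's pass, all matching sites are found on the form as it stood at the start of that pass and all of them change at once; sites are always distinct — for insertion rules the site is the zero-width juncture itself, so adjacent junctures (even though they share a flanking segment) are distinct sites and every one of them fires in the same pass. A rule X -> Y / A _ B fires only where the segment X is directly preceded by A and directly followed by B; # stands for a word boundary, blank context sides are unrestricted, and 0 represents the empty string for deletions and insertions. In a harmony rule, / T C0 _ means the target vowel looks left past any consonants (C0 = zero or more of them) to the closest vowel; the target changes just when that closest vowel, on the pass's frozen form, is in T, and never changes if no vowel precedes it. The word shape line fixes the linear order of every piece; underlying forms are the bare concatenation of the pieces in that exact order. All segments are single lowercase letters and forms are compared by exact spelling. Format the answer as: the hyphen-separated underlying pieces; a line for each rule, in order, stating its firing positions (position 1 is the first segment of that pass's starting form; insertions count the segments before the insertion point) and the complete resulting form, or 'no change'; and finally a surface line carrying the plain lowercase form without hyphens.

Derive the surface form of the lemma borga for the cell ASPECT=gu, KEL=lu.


underlying: borga-bp-fo
1. e -> o, i -> u / B C0 _: no change
2. 0 -> e / C _ C: inserts after position(s) 3, 6, 7: boregabepefo
surface: boregabepefo


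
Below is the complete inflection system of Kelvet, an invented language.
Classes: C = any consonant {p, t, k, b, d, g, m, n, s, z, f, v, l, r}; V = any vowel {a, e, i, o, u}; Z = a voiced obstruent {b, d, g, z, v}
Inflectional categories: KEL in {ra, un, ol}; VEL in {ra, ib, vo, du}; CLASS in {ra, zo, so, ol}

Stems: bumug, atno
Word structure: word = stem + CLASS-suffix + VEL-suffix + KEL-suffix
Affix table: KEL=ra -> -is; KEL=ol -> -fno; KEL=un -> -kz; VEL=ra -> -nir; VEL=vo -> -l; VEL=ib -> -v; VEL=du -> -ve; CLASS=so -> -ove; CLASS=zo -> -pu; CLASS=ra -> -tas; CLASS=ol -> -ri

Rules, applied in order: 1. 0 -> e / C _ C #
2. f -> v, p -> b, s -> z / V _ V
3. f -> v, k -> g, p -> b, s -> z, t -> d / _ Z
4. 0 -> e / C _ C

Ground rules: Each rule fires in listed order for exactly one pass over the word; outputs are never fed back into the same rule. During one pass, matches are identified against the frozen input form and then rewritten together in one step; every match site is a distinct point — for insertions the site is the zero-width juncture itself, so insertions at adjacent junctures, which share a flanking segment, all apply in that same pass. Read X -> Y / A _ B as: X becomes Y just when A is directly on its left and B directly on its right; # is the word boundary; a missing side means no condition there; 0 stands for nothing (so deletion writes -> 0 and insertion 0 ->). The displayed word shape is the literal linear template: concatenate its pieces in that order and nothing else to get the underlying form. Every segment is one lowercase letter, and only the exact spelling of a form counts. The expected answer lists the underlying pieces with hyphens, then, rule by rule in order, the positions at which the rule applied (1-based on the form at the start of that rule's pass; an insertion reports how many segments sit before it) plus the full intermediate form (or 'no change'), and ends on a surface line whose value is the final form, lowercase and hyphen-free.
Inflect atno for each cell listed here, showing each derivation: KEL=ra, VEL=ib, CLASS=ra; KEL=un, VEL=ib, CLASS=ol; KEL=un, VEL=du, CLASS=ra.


cell KEL=ra, VEL=ib, CLASS=ra:
underlying: atno-tas-v-is
1. 0 -> e / C _ C #: no change
2. f -> v, p -> b, s -> z / V _ V: no change
3. f -> v, k -> g, p -> b, s -> z, t -> d / _ Z: fires at position(s) 7: atnotazvis
4. 0 -> e / C _ C: inserts after position(s) 2, 7: atenotazevis
surface: atenotazevis

cell KEL=un, VEL=ib, CLASS=ol:
underlying: atno-ri-v-kz
1. 0 -> e / C _ C #: inserts after position(s) 8: atnorivkez
2. f -> v, p -> b, s -> z / V _ V: no change
3. f -> v, k -> g, p -> b, s -> z, t -> d / _ Z: no change
4. 0 -> e / C _ C: inserts after position(s) 2, 7: atenorivekez
surface: atenorivekez

cell KEL=un, VEL=du, CLASS=ra:
underlying: atno-tas-ve-kz
1. 0 -> e / C _ C #: inserts after position(s) 10: atnotasvekez
2. f -> v, p -> b, s -> z / V _ V: no change
3. f -> v, k -> g, p -> b, s -> z, t -> d / _ Z: fires at position(s) 7: atnotazvekez
4. 0 -> e / C _ C: inserts after position(s) 2, 7: atenotazevekez
surface: atenotazevekez


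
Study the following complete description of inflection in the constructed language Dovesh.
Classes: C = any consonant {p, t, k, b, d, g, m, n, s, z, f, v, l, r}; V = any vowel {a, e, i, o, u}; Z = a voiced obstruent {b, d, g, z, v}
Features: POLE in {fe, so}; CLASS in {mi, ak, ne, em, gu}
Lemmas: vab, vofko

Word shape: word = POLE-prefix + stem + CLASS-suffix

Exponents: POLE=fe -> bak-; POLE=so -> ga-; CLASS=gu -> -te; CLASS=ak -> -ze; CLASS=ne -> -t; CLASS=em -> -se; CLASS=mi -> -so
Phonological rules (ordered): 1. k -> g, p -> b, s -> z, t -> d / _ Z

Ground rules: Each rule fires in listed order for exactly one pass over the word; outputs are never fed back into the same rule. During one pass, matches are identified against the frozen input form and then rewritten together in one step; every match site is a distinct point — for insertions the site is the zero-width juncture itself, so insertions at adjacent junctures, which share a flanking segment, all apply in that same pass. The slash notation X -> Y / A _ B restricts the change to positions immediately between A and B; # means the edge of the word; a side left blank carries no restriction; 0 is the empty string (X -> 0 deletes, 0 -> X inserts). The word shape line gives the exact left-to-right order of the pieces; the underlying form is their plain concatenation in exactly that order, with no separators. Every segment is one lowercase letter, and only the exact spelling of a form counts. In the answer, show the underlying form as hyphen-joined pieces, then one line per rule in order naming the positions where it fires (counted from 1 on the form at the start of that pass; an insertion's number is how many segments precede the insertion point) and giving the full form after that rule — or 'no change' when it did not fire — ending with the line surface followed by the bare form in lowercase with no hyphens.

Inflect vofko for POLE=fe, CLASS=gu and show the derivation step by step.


underlying: bak-vofko-te
1. k -> g, p -> b, s -> z, t -> d / _ Z: fires at position(s) 3: bagvofkote
surface: bagvofkote


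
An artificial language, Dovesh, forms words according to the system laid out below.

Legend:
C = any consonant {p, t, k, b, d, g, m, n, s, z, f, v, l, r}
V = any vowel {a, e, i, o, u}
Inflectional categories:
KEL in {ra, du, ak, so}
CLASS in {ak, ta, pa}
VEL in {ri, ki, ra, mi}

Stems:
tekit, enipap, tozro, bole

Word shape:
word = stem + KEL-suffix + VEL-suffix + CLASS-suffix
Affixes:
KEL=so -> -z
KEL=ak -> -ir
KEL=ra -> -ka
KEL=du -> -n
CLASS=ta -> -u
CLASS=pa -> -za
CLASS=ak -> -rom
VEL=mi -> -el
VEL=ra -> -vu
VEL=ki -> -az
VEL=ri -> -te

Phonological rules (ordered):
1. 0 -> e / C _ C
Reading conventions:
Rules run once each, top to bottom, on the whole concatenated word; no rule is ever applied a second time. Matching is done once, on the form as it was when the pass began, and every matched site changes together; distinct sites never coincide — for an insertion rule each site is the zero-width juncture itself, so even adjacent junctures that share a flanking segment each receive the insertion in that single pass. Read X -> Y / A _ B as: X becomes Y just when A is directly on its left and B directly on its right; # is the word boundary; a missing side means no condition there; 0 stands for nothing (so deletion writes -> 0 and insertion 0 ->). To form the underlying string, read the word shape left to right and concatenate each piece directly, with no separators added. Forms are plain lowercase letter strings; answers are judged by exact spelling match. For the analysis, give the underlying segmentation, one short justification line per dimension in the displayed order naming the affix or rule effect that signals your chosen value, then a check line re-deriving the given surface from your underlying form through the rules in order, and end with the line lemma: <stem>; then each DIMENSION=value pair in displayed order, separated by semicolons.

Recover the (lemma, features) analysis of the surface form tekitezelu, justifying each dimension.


underlying: tekit-z-el-u
KEL=so - signalled by the affix -z
CLASS=ta - signalled by the affix -u
VEL=mi - signalled by the affix -el
check: tekitzelu -> tekitezelu
lemma: tekit; KEL=so; CLASS=ta; VEL=mi


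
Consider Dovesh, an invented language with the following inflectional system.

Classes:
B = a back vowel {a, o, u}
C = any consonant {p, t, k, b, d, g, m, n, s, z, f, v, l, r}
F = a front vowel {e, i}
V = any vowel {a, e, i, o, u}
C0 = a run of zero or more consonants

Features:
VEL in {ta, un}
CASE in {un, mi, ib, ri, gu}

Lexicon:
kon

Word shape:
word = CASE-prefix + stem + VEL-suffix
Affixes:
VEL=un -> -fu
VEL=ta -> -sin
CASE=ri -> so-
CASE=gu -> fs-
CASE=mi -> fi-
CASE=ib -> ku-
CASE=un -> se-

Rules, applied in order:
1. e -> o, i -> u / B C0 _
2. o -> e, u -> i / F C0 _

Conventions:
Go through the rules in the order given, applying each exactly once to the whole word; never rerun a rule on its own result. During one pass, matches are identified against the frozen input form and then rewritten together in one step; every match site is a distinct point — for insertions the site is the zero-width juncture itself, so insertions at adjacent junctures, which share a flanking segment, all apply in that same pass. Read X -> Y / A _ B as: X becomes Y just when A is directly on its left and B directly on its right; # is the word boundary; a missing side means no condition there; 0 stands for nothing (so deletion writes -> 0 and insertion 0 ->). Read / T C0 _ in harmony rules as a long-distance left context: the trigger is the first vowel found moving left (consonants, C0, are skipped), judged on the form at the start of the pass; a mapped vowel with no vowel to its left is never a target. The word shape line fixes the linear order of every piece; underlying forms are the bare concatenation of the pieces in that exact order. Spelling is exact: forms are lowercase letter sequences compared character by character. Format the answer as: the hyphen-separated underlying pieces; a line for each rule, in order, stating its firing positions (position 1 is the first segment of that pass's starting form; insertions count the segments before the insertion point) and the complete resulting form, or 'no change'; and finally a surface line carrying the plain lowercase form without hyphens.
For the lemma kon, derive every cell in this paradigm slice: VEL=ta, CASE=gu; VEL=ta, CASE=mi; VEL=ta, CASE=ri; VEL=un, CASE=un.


cell VEL=ta, CASE=gu:
underlying: fs-kon-sin
1. e -> o, i -> u / B C0 _: fires at position(s) 7: fskonsun
2. o -> e, u -> i / F C0 _: no change
surface: fskonsun

cell VEL=ta, CASE=mi:
underlying: fi-kon-sin
1. e -> o, i -> u / B C0 _: fires at position(s) 7: fikonsun
2. o -> e, u -> i / F C0 _: fires at position(s) 4: fikensun
surface: fikensun

cell VEL=ta, CASE=ri:
underlying: so-kon-sin
1. e -> o, i -> u / B C0 _: fires at position(s) 7: sokonsun
2. o -> e, u -> i / F C0 _: no change
surface: sokonsun

cell VEL=un, CASE=un:
underlying: se-kon-fu
1. e -> o, i -> u / B C0 _: no change
2. o -> e, u -> i / F C0 _: fires at position(s) 4: sekenfu
surface: sekenfu


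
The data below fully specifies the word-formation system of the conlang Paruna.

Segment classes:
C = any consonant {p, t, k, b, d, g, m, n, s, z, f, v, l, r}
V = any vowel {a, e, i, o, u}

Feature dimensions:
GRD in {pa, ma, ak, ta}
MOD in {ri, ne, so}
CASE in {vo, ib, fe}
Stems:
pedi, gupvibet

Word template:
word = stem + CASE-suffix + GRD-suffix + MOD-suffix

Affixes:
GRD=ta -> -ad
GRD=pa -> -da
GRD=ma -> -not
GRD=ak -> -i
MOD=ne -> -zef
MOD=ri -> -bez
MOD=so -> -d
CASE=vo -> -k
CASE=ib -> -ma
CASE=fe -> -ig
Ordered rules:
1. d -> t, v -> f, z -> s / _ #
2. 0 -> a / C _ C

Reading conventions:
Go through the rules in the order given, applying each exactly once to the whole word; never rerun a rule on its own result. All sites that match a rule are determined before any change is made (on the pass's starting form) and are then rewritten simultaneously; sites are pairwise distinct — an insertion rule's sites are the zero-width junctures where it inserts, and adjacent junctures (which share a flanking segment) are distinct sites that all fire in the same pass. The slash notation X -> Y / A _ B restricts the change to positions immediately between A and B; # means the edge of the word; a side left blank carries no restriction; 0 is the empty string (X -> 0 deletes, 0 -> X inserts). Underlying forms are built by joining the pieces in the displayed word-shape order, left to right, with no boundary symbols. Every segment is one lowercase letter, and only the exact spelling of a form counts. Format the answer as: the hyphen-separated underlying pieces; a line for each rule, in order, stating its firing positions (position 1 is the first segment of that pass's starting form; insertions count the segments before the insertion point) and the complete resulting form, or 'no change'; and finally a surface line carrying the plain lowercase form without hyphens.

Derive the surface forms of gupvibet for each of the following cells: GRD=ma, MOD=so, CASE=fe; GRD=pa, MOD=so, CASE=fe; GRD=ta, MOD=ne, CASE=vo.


cell GRD=ma, MOD=so, CASE=fe:
underlying: gupvibet-ig-not-d
1. d -> t, v -> f, z -> s / _ #: fires at position(s) 14: gupvibetignott
2. 0 -> a / C _ C: inserts after position(s) 3, 10, 13: gupavibetiganotat
surface: gupavibetiganotat

cell GRD=pa, MOD=so, CASE=fe:
underlying: gupvibet-ig-da-d
1. d -> t, v -> f, z -> s / _ #: fires at position(s) 13: gupvibetigdat
2. 0 -> a / C _ C: inserts after position(s) 3, 10: gupavibetigadat
surface: gupavibetigadat

cell GRD=ta, MOD=ne, CASE=vo:
underlying: gupvibet-k-ad-zef
1. d -> t, v -> f, z -> s / _ #: no change
2. 0 -> a / C _ C: inserts after position(s) 3, 8, 11: gupavibetakadazef
surface: gupavibetakadazef


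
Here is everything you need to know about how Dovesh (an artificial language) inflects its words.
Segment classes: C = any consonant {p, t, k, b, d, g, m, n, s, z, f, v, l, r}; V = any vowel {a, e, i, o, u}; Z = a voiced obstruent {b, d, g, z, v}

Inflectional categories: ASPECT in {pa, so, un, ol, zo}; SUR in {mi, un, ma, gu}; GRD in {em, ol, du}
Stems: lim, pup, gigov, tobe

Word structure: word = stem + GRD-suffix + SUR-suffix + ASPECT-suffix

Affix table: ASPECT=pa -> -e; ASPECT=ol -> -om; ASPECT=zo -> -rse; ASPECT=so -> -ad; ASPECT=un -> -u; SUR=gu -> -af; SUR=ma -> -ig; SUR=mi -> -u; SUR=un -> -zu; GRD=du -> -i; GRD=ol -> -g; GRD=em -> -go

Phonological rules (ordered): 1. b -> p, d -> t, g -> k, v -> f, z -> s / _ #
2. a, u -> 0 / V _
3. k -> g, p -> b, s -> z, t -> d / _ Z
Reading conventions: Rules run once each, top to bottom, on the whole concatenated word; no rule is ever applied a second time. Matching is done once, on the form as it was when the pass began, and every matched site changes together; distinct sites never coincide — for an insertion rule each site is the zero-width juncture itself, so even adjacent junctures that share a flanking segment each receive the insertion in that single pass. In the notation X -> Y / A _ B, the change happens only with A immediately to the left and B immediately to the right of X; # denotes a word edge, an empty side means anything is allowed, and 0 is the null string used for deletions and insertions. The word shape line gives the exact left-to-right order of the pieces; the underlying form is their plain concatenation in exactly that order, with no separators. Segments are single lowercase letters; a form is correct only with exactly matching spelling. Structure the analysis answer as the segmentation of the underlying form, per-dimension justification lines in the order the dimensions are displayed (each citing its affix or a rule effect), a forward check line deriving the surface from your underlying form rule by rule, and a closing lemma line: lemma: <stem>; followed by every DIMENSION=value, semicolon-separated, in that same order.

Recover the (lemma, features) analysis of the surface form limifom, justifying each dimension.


underlying: lim-i-af-om
ASPECT=ol - signalled by the affix -om
SUR=gu - signalled by the affix -af
GRD=du - signalled by the affix -i
check: limiafom -> limiafom -> limifom -> limifom
lemma: lim; ASPECT=ol; SUR=gu; GRD=du


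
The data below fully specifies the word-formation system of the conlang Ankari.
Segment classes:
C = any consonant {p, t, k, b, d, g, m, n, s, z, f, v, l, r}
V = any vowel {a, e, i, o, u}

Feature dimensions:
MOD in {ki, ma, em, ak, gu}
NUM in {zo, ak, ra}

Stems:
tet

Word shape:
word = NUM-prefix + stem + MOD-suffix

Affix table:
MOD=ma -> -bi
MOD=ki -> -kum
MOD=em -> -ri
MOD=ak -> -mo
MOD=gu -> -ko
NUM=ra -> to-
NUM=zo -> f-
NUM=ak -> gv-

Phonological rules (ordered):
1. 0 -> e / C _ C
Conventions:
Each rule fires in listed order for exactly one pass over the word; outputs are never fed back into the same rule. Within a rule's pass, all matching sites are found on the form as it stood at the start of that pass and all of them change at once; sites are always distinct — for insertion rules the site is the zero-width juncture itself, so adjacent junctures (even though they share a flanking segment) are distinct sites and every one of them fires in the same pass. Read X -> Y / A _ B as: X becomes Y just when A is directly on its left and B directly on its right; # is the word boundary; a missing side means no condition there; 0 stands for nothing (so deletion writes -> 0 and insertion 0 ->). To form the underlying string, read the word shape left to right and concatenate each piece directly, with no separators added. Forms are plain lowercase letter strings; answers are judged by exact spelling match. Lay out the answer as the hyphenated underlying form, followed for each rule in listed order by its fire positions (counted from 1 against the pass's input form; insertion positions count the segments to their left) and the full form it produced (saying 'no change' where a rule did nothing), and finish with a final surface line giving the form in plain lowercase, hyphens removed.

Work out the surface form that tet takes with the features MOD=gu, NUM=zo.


underlying: f-tet-ko
1. 0 -> e / C _ C: inserts after position(s) 1, 4: feteteko
surface: feteteko


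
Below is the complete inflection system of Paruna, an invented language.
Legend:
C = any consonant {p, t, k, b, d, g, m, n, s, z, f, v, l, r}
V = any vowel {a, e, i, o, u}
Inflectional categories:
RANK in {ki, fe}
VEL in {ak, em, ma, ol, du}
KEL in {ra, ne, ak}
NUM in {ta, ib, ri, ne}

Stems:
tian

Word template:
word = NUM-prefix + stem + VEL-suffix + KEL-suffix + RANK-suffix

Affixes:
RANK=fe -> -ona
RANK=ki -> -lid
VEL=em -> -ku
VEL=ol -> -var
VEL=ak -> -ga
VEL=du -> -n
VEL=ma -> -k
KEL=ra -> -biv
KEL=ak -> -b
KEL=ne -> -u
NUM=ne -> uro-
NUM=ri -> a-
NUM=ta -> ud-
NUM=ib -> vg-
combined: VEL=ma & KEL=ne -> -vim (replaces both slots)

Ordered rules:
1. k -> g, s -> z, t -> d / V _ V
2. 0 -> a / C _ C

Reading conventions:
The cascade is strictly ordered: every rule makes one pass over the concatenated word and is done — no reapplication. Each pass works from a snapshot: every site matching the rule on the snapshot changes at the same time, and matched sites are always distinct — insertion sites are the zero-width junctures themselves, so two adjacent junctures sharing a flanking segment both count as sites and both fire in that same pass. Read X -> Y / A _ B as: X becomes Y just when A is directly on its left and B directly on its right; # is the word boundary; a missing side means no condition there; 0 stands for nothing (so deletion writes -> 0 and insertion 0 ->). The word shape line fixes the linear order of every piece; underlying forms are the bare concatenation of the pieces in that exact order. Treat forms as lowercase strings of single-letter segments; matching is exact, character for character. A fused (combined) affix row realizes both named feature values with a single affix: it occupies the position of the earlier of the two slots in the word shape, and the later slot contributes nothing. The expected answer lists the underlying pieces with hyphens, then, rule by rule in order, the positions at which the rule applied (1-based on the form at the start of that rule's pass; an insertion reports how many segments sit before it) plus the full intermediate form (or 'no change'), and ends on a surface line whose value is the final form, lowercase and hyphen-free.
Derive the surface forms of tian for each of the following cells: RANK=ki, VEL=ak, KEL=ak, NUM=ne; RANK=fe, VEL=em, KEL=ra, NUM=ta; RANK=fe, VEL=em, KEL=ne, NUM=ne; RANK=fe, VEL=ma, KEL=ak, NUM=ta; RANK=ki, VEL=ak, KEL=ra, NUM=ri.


cell RANK=ki, VEL=ak, KEL=ak, NUM=ne:
underlying: uro-tian-ga-b-lid
1. k -> g, s -> z, t -> d / V _ V: fires at position(s) 4: urodiangablid
2. 0 -> a / C _ C: inserts after position(s) 7, 10: urodianagabalid
surface: urodianagabalid

cell RANK=fe, VEL=em, KEL=ra, NUM=ta:
underlying: ud-tian-ku-biv-ona
1. k -> g, s -> z, t -> d / V _ V: no change
2. 0 -> a / C _ C: inserts after position(s) 2, 6: udatianakubivona
surface: udatianakubivona

cell RANK=fe, VEL=em, KEL=ne, NUM=ne:
underlying: uro-tian-ku-u-ona
1. k -> g, s -> z, t -> d / V _ V: fires at position(s) 4: urodiankuuona
2. 0 -> a / C _ C: inserts after position(s) 7: urodianakuuona
surface: urodianakuuona

cell RANK=fe, VEL=ma, KEL=ak, NUM=ta:
underlying: ud-tian-k-b-ona
1. k -> g, s -> z, t -> d / V _ V: no change
2. 0 -> a / C _ C: inserts after position(s) 2, 6, 7: udatianakabona
surface: udatianakabona

cell RANK=ki, VEL=ak, KEL=ra, NUM=ri:
underlying: a-tian-ga-biv-lid
1. k -> g, s -> z, t -> d / V _ V: fires at position(s) 2: adiangabivlid
2. 0 -> a / C _ C: inserts after position(s) 5, 10: adianagabivalid
surface: adianagabivalid


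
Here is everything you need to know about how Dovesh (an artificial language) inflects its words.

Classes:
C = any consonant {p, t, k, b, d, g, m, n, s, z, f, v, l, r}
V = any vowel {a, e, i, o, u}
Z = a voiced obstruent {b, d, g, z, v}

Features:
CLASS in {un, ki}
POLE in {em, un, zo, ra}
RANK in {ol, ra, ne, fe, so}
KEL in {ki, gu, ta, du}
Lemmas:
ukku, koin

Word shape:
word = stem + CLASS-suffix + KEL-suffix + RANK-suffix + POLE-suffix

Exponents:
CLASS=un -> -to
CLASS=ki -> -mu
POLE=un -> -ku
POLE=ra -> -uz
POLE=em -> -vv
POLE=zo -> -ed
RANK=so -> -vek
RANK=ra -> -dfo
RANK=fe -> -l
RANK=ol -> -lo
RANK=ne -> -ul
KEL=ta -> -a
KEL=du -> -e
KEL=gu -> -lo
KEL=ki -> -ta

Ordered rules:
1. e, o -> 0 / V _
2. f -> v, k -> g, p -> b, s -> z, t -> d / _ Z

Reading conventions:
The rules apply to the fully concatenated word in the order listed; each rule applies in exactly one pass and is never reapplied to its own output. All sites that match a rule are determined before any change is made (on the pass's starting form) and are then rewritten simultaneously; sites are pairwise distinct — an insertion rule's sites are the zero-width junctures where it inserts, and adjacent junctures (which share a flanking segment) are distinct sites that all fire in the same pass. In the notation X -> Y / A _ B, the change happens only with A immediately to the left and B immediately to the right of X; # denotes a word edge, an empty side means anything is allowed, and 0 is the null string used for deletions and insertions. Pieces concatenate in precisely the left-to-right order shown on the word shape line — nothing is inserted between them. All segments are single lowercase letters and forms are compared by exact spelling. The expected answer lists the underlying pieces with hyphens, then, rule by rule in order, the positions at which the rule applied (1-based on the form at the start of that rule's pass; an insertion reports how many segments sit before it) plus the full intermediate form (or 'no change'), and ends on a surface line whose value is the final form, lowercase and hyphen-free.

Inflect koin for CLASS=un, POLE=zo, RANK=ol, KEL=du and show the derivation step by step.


underlying: koin-to-e-lo-ed
1. e, o -> 0 / V _: fires at position(s) 7, 10: kointolod
2. f -> v, k -> g, p -> b, s -> z, t -> d / _ Z: no change
surface: kointolod


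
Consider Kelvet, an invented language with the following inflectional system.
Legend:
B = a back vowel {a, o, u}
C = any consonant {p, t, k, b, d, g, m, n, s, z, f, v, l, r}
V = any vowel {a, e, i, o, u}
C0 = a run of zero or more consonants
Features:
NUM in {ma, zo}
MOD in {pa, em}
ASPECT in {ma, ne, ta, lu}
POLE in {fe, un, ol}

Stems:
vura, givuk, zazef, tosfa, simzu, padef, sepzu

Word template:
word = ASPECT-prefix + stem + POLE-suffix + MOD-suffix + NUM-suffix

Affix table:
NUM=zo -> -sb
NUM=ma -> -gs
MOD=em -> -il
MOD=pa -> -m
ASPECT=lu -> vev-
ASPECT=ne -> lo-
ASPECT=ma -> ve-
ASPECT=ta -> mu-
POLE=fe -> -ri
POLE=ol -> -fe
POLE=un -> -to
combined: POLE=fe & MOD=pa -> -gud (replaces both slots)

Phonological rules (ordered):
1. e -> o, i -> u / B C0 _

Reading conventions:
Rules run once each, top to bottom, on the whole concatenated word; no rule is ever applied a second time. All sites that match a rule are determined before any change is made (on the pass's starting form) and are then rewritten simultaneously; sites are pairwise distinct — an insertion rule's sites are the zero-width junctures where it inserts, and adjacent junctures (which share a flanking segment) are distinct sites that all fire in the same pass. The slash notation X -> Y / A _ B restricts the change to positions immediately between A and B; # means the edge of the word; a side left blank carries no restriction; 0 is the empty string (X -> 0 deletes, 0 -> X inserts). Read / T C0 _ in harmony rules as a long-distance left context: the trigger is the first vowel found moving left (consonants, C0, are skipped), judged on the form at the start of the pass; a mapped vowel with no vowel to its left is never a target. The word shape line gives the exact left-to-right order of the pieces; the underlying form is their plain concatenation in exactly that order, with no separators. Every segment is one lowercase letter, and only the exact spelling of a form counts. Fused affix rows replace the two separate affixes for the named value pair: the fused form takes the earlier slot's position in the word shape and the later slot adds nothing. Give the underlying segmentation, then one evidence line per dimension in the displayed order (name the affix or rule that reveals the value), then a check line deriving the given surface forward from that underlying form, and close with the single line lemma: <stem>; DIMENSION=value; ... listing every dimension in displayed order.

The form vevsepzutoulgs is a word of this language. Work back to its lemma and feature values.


underlying: vev-sepzu-to-il-gs
NUM=ma - signalled by the affix -gs
MOD=em - signalled by the affix -il
ASPECT=lu - signalled by the affix vev-
POLE=un - signalled by the affix -to
check: vevsepzutoilgs -> vevsepzutoulgs
lemma: sepzu; NUM=ma; MOD=em; ASPECT=lu; POLE=un


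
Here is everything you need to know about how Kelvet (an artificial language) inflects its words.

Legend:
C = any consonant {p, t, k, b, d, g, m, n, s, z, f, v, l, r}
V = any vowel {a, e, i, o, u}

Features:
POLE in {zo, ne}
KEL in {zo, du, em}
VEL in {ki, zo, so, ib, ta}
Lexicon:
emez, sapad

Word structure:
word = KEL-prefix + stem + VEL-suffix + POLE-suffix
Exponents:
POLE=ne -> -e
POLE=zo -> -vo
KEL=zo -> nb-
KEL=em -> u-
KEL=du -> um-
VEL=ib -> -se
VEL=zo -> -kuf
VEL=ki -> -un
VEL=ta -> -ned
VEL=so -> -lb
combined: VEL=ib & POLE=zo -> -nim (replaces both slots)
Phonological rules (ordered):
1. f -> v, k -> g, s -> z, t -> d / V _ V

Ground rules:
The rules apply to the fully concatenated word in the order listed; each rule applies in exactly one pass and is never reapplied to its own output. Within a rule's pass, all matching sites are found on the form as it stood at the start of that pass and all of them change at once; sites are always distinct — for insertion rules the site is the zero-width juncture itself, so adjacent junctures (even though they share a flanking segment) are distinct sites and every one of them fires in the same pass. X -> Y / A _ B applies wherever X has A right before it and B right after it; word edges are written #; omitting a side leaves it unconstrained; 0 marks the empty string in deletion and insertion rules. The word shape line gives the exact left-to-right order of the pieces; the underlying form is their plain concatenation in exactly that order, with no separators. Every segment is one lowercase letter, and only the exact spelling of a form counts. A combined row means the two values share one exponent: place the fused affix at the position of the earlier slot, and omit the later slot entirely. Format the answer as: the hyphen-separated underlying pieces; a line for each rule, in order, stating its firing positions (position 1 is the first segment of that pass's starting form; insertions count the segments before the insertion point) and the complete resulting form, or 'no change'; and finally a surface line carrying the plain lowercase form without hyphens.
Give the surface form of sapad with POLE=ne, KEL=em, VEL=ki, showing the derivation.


underlying: u-sapad-un-e
1. f -> v, k -> g, s -> z, t -> d / V _ V: fires at position(s) 2: uzapadune
surface: uzapadune
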